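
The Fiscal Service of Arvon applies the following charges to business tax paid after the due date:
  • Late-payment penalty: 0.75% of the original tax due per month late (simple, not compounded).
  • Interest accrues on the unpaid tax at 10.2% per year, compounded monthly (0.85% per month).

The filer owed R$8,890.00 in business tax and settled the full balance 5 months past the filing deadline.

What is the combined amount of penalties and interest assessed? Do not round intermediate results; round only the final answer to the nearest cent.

R$717.68

Late-payment penalty = 0.75% × R$8,890.00 × 5 mo = R$333.38…
Interest: R$8,890.00 × ((1 + 0.0085)^5 − 1) = R$8,890.00 × 0.0432287… = R$384.3029…
Penalties + interest = R$333.3750 + R$384.3029… = R$717.68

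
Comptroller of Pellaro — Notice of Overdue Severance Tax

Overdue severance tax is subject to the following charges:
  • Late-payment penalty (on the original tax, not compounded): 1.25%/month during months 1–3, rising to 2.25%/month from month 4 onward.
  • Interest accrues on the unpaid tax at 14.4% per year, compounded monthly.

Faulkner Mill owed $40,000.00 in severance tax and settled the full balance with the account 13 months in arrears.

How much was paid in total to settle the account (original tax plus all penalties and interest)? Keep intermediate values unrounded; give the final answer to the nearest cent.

$57,209.65

Penalty, months 1–3: 3 × 1.25% × $40,000.00 = $1,500.00
Penalty, months 4–13: 10 × 2.25% × $40,000.00 = $9,000.00
Interest (14.4%/yr ÷ 12 = 1.2%/month): $40,000.00 × ((1 + 0.012)^13 − 1) = $6,709.6544…
Total = $40,000.00 + $10,500.0000 + $6,709.6544… = $57,209.65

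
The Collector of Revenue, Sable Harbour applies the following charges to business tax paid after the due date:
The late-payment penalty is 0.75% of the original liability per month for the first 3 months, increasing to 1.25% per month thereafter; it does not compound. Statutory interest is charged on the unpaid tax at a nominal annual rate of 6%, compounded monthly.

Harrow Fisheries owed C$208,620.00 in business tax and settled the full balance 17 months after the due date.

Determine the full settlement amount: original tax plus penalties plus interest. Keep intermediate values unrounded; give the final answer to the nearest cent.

Penalty, months 1–3: 3 × 0.75% × C$208,620.00 = C$4,693.95
Penalty, months 4–17: 14 × 1.25% × C$208,620.00 = C$36,508.50
Interest (6%/yr ÷ 12 = 0.5%/month): C$208,620.00 × ((1 + 0.005)^17 − 1) = C$18,460.0551…
Total = C$208,620.00 + C$41,202.4500 + C$18,460.0551… = C$268,282.51

C$268,282.51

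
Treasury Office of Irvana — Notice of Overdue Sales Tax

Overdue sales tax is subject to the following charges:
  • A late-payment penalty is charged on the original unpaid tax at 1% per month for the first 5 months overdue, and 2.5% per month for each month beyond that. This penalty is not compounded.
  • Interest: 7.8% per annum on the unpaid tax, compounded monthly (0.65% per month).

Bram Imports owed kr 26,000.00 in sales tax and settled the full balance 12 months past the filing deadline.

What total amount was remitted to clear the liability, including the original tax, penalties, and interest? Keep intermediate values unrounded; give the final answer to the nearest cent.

kr 33,952.10

Penalty, months 1–5: 5 × 1% × kr 26,000.00 = kr 1,300.00
Penalty, months 6–12: 7 × 2.5% × kr 26,000.00 = kr 4,550.00
Interest: kr 26,000.00 × ((1 + 0.0065)^12 − 1) = kr 26,000.00 × 0.0808498… = kr 2,102.0951…
Total = kr 26,000.00 + kr 5,850.0000 + kr 2,102.0951… = kr 33,952.10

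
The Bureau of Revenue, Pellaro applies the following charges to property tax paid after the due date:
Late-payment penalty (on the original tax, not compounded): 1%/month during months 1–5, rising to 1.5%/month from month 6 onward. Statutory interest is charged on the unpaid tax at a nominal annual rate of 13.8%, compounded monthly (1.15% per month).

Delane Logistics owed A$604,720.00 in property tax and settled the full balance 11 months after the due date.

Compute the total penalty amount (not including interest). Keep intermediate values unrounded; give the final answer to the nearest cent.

A$84,660.80

Penalty, months 1–5: 5 × 1% × A$604,720.00 = A$30,236.00
Penalty, months 6–11: 6 × 1.5% × A$604,720.00 = A$54,424.80
Total penalty = A$30,236.00 + A$54,424.80 = A$84,660.80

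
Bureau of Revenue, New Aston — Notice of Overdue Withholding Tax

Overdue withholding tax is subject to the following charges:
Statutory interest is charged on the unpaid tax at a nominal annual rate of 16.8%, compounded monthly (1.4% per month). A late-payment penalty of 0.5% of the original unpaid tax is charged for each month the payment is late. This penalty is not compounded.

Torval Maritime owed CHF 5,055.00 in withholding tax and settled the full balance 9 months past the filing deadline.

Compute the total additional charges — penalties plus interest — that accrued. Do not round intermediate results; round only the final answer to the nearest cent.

CHF 901.26

Late-payment penalty = 0.5% × CHF 5,055.00 × 9 mo = CHF 227.48…
Interest: CHF 5,055.00 × ((1 + 0.014)^9 − 1) = CHF 5,055.00 × 0.1332914… = CHF 673.7881…
Penalties + interest = CHF 227.4750 + CHF 673.7881… = CHF 901.26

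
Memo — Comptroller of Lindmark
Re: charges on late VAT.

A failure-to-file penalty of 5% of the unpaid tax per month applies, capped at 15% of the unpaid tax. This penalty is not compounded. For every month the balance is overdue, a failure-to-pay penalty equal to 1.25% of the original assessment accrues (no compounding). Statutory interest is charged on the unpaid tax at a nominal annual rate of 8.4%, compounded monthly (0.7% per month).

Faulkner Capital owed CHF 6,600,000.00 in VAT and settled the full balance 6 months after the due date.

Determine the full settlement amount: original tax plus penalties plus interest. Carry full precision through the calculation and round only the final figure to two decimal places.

Failure-to-file: 6 × 5% × CHF 6,600,000.00 = CHF 1,980,000.00, capped at 15% × CHF 6,600,000.00 = CHF 990,000.00
Failure-to-pay penalty = 1.25% × CHF 6,600,000.00 × 6 mo = CHF 495,000.00
Interest: CHF 6,600,000.00 × ((1 + 0.007)^6 − 1) = CHF 6,600,000.00 × 0.0427419… = CHF 282,096.5144…
Total = CHF 6,600,000.00 + CHF 1,485,000.0000 + CHF 282,096.5144… = CHF 8,367,096.51

CHF 8,367,096.51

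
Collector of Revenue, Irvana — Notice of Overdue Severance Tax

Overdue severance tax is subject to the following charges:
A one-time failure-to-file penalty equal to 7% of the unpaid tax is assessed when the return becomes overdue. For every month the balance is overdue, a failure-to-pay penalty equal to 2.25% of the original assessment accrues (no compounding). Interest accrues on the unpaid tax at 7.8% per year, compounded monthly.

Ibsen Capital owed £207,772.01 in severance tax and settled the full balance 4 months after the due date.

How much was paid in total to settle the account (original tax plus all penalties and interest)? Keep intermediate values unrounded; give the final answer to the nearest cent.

£246,470.50

Failure-to-file penalty: 7% × £207,772.01 = £14,544.04…
Failure-to-pay penalty: 4 × 2.25% × £207,772.01 = £18,699.48…
Interest (7.8%/yr ÷ 12 = 0.65%/month): £207,772.01 × ((1 + 0.0065)^4 − 1) = £5,454.9711…
Total = £207,772.01 + £33,243.5216 + £5,454.9711… = £246,470.50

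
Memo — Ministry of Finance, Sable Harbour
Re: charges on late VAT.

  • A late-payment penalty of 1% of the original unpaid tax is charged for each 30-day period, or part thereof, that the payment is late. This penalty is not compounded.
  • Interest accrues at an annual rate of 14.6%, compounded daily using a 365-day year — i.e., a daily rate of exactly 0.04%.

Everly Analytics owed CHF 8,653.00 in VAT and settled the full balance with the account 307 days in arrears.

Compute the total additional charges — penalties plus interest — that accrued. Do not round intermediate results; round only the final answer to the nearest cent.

Penalty periods: ⌈307/30⌉ = 11; penalty = 11 × 1% × CHF 8,653.00 = CHF 951.83
Interest: CHF 8,653.00 × ((1 + 0.0004)^307 − 1) = CHF 8,653.00 × 0.13063051… = CHF 1,130.3458…
Penalties + interest = CHF 951.8300 + CHF 1,130.3458… = CHF 2,082.18

CHF 2,082.18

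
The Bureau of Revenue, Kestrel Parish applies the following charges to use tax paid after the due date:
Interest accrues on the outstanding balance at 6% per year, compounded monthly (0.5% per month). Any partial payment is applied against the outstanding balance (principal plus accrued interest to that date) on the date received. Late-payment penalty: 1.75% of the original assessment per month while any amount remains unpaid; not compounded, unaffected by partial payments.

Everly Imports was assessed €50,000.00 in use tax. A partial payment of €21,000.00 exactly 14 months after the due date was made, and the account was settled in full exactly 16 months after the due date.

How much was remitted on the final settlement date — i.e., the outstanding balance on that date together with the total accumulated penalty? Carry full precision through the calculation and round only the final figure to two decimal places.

€46,943.03

Balance at month 14: €50,000.0000 × (1 + 0.005)^14 = €53,616.0566…
After €21,000.00 payment: €53,616.0566… − €21,000.00 = €32,616.0566…
Balance at month 16: €32,616.0566… × (1 + 0.005)^2 = €32,943.0326…
Penalty: 16 × 1.75% × €50,000.00 = €14,000.00
Final settlement = outstanding balance + penalty = €32,943.0326… + €14,000.00 = €46,943.03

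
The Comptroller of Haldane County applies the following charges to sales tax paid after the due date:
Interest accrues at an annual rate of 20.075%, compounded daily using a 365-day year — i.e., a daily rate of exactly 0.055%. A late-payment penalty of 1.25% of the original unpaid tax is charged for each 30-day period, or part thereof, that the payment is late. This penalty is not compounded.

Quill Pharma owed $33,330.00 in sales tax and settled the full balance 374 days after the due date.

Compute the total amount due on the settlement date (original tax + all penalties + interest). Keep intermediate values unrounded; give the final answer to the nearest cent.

$46,355.87

Penalty periods: ⌈374/30⌉ = 13; penalty = 13 × 1.25% × $33,330.00 = $5,416.13…
Interest: $33,330.00 × ((1 + 0.00055)^374 − 1) = $33,330.00 × 0.22831517… = $7,609.7448…
Total = $33,330.00 + $5,416.1250 + $7,609.7448… = $46,355.87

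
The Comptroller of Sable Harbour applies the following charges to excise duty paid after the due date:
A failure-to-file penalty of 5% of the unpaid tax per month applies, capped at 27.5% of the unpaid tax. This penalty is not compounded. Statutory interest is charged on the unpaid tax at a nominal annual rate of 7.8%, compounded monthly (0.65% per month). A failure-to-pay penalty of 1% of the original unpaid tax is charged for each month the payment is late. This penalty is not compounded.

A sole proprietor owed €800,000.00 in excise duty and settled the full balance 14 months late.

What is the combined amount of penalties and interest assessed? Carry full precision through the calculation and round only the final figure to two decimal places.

€407,957.22

Failure-to-file: 14 × 5% × €800,000.00 = €560,000.00, capped at 27.5% × €800,000.00 = €220,000.00
Failure-to-pay penalty = 1% × €800,000.00 × 14 mo = €112,000.00
Interest: €800,000.00 × ((1 + 0.0065)^14 − 1) = €800,000.00 × 0.0949465… = €75,957.2190…
Penalties + interest = €332,000.0000 + €75,957.2190… = €407,957.22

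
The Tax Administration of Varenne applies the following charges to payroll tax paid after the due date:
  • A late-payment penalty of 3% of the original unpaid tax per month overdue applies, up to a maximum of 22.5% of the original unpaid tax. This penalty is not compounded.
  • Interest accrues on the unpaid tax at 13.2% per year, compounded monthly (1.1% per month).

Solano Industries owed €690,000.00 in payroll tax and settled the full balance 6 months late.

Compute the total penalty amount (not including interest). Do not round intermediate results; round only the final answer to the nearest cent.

Penalty: 6 × 3% × €690,000.00 = €124,200.00 (below the 22.5% cap of €155,250.00)

€124,200.00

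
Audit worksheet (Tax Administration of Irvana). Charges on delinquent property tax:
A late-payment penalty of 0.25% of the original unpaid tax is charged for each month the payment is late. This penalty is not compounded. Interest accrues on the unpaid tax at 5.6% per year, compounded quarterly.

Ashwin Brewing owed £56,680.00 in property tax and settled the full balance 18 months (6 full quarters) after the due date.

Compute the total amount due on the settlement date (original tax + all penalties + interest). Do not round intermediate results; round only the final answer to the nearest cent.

£64,161.50

Late-payment penalty = 0.25% × £56,680.00 × 18 mo = £2,550.60
Interest (5.6%/yr ÷ 4 = 1.4%/quarter): £56,680.00 × ((1 + 0.014)^6 − 1) = £4,930.9026…
Total = £56,680.00 + £2,550.6000 + £4,930.9026… = £64,161.50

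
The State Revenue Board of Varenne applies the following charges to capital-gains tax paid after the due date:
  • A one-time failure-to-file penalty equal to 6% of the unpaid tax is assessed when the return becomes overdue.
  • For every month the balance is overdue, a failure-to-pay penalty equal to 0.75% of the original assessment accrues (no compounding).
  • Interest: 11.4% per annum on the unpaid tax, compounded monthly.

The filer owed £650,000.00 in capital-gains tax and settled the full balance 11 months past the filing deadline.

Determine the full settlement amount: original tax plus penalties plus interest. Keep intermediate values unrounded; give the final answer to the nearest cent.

£813,870.16

Failure-to-file penalty: 6% × £650,000.00 = £39,000.00
Failure-to-pay penalty: 11 × 0.75% × £650,000.00 = £53,625.00
Interest (11.4%/yr ÷ 12 = 0.95%/month): £650,000.00 × ((1 + 0.0095)^11 − 1) = £71,245.1615…
Total = £650,000.00 + £92,625.0000 + £71,245.1615… = £813,870.16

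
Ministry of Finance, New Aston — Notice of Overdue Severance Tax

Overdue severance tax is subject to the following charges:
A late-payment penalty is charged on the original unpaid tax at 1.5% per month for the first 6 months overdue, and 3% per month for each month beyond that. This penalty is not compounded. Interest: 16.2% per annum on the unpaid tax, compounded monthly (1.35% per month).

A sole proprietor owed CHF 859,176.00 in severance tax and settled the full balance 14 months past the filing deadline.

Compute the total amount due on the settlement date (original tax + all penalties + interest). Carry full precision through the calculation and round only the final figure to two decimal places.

Penalty, months 1–6: 6 × 1.5% × CHF 859,176.00 = CHF 77,325.84
Penalty, months 7–14: 8 × 3% × CHF 859,176.00 = CHF 206,202.24
Interest: CHF 859,176.00 × ((1 + 0.0135)^14 − 1) = CHF 859,176.00 × 0.2065145… = CHF 177,432.2943…
Total = CHF 859,176.00 + CHF 283,528.0800 + CHF 177,432.2943… = CHF 1,320,136.37

CHF 1,320,136.37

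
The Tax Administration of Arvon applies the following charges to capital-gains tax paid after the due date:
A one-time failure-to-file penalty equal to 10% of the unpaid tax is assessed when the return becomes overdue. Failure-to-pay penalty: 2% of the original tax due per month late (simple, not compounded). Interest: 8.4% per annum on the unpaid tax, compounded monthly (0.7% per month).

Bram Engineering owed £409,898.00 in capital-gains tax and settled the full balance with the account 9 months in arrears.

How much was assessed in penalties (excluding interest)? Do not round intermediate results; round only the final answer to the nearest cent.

Failure-to-file penalty: 10% × £409,898.00 = £40,989.80
Failure-to-pay penalty = 2% × £409,898.00 × 9 mo = £73,781.64
Total penalty = £40,989.80 + £73,781.64 = £114,771.44

£114,771.44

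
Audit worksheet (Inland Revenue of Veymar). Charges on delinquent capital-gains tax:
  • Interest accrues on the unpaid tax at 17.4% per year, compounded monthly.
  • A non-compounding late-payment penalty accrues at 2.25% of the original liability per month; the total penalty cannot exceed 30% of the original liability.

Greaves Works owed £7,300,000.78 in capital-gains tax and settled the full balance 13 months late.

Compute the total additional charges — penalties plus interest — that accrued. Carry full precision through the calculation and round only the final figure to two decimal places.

Penalty: 13 × 2.25% × £7,300,000.78 = £2,135,250.23… (below the 30% cap of £2,190,000.23…)
Interest (17.4%/yr ÷ 12 = 1.45%/month): £7,300,000.78 × ((1 + 0.0145)^13 − 1) = £1,502,368.2983…
Penalties + interest = £2,135,250.2282… + £1,502,368.2983… = £3,637,618.53

£3,637,618.53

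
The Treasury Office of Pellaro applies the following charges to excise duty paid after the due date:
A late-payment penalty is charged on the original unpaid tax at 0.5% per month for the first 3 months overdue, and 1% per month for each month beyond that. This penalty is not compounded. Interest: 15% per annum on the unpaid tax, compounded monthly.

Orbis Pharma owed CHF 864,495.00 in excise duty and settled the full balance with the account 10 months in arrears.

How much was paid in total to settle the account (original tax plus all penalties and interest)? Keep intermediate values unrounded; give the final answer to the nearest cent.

Penalty, months 1–3: 3 × 0.5% × CHF 864,495.00 = CHF 12,967.43…
Penalty, months 4–10: 7 × 1% × CHF 864,495.00 = CHF 60,514.65
Interest (15%/yr ÷ 12 = 1.25%/month): CHF 864,495.00 × ((1 + 0.0125)^10 − 1) = CHF 114,347.4709…
Total = CHF 864,495.00 + CHF 73,482.0750 + CHF 114,347.4709… = CHF 1,052,324.55

CHF 1,052,324.55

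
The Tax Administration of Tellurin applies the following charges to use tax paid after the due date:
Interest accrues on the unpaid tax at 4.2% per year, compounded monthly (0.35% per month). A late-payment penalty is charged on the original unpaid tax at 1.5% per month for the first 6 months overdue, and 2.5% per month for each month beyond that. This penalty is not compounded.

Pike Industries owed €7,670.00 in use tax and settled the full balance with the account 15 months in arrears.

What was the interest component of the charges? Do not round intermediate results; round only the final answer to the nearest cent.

Interest: €7,670.00 × ((1 + 0.0035)^15 − 1) = €7,670.00 × 0.0538060… = €412.6917…

€412.69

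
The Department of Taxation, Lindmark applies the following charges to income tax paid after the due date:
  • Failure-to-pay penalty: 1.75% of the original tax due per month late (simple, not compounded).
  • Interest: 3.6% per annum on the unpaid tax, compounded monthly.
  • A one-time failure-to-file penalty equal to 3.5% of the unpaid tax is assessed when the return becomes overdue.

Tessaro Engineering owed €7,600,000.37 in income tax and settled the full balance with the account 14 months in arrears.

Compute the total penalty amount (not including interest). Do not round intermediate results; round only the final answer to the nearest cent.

€2,128,000.10

Failure-to-file penalty: 3.5% × €7,600,000.37 = €266,000.01…
Failure-to-pay penalty: 14 × 1.75% × €7,600,000.37 = €1,862,000.09…
Total penalty = €266,000.01… + €1,862,000.09… = €2,128,000.10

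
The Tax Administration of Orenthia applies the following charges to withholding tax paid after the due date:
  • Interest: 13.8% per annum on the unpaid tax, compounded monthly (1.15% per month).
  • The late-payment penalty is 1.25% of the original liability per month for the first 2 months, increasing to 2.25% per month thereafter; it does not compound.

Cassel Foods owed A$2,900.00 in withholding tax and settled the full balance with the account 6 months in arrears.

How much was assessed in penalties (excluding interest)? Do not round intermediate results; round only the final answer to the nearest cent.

A$333.50

Penalty, months 1–2: 2 × 1.25% × A$2,900.00 = A$72.50
Penalty, months 3–6: 4 × 2.25% × A$2,900.00 = A$261.00
Total penalty = A$72.50 + A$261.00 = A$333.50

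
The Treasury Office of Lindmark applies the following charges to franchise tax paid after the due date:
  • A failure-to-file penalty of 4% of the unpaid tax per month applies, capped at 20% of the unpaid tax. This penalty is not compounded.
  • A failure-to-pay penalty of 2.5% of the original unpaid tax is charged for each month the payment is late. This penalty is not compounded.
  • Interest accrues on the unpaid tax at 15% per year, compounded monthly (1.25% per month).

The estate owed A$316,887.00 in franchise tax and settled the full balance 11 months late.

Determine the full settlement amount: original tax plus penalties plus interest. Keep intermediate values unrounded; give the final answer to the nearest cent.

Failure-to-file: 11 × 4% × A$316,887.00 = A$139,430.28, capped at 20% × A$316,887.00 = A$63,377.40
Failure-to-pay penalty: 11 × 2.5% × A$316,887.00 = A$87,143.93…
Interest: A$316,887.00 × ((1 + 0.0125)^11 − 1) = A$316,887.00 × 0.1464242… = A$46,399.9302…
Total = A$316,887.00 + A$150,521.3250 + A$46,399.9302… = A$513,808.26

A$513,808.26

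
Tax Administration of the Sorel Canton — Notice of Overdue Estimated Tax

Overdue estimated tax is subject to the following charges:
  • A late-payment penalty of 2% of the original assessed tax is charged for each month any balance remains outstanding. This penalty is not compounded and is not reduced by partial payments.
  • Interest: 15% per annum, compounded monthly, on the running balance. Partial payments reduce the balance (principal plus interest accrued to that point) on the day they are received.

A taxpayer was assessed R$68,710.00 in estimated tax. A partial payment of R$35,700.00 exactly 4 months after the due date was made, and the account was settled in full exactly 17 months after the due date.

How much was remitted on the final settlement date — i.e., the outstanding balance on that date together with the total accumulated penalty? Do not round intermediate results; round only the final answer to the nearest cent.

Monthly rate = 15% ÷ 12 = 1.25%
Balance at month 4: R$68,710.0000 × (1 + 0.0125)^4 = R$72,210.4541…
After R$35,700.00 payment: R$72,210.4541… − R$35,700.00 = R$36,510.4541…
Balance at month 17: R$36,510.4541… × (1 + 0.0125)^13 = R$42,909.4205…
Penalty: 17 × 2% × R$68,710.00 = R$23,361.40
Final settlement = outstanding balance + penalty = R$42,909.4205… + R$23,361.40 = R$66,270.82

R$66,270.82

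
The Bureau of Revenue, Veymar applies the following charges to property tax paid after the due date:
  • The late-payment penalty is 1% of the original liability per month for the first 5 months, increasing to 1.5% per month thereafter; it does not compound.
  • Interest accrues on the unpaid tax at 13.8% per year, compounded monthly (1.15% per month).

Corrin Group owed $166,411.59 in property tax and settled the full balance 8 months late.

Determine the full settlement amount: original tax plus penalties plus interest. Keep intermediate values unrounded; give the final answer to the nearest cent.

Penalty, months 1–5: 5 × 1% × $166,411.59 = $8,320.58…
Penalty, months 6–8: 3 × 1.5% × $166,411.59 = $7,488.52…
Interest: $166,411.59 × ((1 + 0.0115)^8 − 1) = $166,411.59 × 0.0957894… = $15,940.4671…
Total = $166,411.59 + $15,809.1011… + $15,940.4671… = $198,161.16

$198,161.16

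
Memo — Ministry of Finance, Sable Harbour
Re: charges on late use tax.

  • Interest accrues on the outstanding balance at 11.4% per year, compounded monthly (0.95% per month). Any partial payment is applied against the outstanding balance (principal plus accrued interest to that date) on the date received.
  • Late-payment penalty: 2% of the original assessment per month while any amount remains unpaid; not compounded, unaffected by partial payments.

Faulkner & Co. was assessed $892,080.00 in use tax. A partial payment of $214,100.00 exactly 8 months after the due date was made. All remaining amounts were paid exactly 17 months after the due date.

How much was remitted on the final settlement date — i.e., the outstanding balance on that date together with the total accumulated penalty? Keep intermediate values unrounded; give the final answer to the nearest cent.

$1,117,828.53

Balance at month 8: $892,080.0000 × (1 + 0.0095)^8 = $962,175.7101…
After $214,100.00 payment: $962,175.7101… − $214,100.00 = $748,075.7101…
Balance at month 17: $748,075.7101… × (1 + 0.0095)^9 = $814,521.3324…
Penalty: 17 × 2% × $892,080.00 = $303,307.20
Final settlement = outstanding balance + penalty = $814,521.3324… + $303,307.20 = $1,117,828.53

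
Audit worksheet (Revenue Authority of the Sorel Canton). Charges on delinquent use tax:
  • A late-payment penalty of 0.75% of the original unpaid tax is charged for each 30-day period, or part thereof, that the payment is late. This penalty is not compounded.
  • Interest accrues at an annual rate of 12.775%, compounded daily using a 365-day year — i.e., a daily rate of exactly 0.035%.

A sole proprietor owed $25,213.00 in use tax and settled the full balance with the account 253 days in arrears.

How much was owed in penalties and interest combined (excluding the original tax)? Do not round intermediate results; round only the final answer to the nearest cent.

$4,035.89

Penalty periods: ⌈253/30⌉ = 9; penalty = 9 × 0.75% × $25,213.00 = $1,701.88…
Interest: $25,213.00 × ((1 + 0.00035)^253 − 1) = $25,213.00 × 0.09257195… = $2,334.0167…
Penalties + interest = $1,701.8775 + $2,334.0167… = $4,035.89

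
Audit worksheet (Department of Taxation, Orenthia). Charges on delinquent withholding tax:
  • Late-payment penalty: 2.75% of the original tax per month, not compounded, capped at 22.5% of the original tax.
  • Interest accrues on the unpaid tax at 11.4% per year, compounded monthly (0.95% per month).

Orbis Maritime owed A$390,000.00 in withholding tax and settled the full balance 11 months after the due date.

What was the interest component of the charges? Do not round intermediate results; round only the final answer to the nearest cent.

Interest: A$390,000.00 × ((1 + 0.0095)^11 − 1) = A$390,000.00 × 0.1096079… = A$42,747.0969…

A$42,747.10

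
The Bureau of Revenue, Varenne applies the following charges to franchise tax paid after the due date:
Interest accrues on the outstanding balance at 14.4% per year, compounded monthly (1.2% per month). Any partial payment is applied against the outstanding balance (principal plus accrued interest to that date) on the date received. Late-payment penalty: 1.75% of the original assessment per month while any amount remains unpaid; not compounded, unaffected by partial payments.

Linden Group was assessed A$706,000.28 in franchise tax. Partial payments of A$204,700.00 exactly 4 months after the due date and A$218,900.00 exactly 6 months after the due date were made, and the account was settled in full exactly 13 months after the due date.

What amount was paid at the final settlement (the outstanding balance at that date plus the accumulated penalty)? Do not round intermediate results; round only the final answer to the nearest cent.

A$519,178.82

Balance at month 4: A$706,000.2800 × (1 + 0.012)^4 = A$740,503.1722…
After A$204,700.00 payment: A$740,503.1722… − A$204,700.00 = A$535,803.1722…
Balance at month 6: A$535,803.1722… × (1 + 0.012)^2 = A$548,739.6040…
After A$218,900.00 payment: A$548,739.6040… − A$218,900.00 = A$329,839.6040…
Balance at month 13: A$329,839.6040… × (1 + 0.012)^7 = A$358,563.7555…
Penalty: 13 × 1.75% × A$706,000.28 = A$160,615.06…
Final settlement = outstanding balance + penalty = A$358,563.7555… + A$160,615.06… = A$519,178.82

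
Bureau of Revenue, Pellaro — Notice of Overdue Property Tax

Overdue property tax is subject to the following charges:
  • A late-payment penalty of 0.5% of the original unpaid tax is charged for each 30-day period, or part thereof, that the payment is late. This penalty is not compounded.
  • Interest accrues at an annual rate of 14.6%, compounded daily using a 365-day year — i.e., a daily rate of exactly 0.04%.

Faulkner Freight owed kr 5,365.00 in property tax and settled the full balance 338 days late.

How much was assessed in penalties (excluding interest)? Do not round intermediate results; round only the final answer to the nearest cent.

Penalty periods: ⌈338/30⌉ = 12; penalty = 12 × 0.5% × kr 5,365.00 = kr 321.90

kr 321.90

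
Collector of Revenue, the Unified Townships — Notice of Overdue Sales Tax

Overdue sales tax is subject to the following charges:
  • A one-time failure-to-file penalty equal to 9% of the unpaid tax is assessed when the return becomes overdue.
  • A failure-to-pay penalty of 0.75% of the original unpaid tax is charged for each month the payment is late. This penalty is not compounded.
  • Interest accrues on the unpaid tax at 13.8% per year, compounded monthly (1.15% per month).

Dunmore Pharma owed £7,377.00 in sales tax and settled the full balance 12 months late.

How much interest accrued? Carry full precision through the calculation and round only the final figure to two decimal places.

Interest: £7,377.00 × ((1 + 0.0115)^12 − 1) = £7,377.00 × 0.1470719… = £1,084.9495…

£1,084.95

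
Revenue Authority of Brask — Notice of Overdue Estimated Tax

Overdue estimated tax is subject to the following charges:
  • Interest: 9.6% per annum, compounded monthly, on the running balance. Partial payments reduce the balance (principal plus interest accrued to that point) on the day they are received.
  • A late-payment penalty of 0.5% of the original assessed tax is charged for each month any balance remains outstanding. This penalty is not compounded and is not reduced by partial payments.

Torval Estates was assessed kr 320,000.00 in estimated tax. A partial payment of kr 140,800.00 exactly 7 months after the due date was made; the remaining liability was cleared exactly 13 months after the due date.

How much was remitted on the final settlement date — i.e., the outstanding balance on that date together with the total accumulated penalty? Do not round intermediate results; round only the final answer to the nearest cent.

kr 228,030.23

Monthly rate = 9.6% ÷ 12 = 0.8%
Balance at month 7: kr 320,000.0000 × (1 + 0.008)^7 = kr 338,355.8605…
After kr 140,800.00 payment: kr 338,355.8605… − kr 140,800.00 = kr 197,555.8605…
Balance at month 13: kr 197,555.8605… × (1 + 0.008)^6 = kr 207,230.2306…
Penalty: 13 × 0.5% × kr 320,000.00 = kr 20,800.00
Final settlement = outstanding balance + penalty = kr 207,230.2306… + kr 20,800.00 = kr 228,030.23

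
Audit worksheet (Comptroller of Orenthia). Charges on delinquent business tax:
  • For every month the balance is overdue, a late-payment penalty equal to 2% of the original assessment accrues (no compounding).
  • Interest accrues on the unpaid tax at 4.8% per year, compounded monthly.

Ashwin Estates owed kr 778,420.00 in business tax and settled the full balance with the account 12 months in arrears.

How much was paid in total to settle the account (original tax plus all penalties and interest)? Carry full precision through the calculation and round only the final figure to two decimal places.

kr 1,003,438.03

Late-payment penalty: 12 × 2% × kr 778,420.00 = kr 186,820.80
Interest (4.8%/yr ÷ 12 = 0.4%/month): kr 778,420.00 × ((1 + 0.004)^12 − 1) = kr 38,197.2309…
Total = kr 778,420.00 + kr 186,820.8000 + kr 38,197.2309… = kr 1,003,438.03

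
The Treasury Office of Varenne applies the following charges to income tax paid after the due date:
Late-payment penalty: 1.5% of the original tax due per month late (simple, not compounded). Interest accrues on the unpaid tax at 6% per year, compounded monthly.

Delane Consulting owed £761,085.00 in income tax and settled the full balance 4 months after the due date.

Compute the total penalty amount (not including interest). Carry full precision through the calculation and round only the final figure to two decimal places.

Late-payment penalty: 4 × 1.5% × £761,085.00 = £45,665.10

£45,665.10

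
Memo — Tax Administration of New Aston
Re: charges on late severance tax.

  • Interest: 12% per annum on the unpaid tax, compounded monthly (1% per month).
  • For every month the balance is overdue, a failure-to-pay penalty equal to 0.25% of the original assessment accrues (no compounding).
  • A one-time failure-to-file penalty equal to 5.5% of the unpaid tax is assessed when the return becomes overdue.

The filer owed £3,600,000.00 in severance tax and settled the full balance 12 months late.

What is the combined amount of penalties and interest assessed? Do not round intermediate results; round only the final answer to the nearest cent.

£762,570.11

Failure-to-file penalty: 5.5% × £3,600,000.00 = £198,000.00
Failure-to-pay penalty: 12 × 0.25% × £3,600,000.00 = £108,000.00
Interest: £3,600,000.00 × ((1 + 0.01)^12 − 1) = £3,600,000.00 × 0.1268250… = £456,570.1085…
Penalties + interest = £306,000.0000 + £456,570.1085… = £762,570.11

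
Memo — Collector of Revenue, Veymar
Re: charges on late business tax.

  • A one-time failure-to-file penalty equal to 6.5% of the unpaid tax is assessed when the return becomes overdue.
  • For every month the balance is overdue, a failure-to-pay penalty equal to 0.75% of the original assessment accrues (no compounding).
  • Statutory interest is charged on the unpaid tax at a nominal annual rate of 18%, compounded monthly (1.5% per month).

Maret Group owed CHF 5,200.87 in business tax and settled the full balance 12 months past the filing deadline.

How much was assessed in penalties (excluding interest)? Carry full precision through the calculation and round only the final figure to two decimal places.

CHF 806.13

Failure-to-file penalty: 6.5% × CHF 5,200.87 = CHF 338.06…
Failure-to-pay penalty: 12 × 0.75% × CHF 5,200.87 = CHF 468.08…
Total penalty = CHF 338.06… + CHF 468.08… = CHF 806.13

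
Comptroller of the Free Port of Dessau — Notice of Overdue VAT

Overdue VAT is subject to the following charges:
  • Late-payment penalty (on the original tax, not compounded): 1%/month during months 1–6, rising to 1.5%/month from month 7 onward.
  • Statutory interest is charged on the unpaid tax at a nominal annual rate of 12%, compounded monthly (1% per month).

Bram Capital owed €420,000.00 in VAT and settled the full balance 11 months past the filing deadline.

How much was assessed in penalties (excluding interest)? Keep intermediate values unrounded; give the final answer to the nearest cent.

€56,700.00

Penalty, months 1–6: 6 × 1% × €420,000.00 = €25,200.00
Penalty, months 7–11: 5 × 1.5% × €420,000.00 = €31,500.00
Total penalty = €25,200.00 + €31,500.00 = €56,700.00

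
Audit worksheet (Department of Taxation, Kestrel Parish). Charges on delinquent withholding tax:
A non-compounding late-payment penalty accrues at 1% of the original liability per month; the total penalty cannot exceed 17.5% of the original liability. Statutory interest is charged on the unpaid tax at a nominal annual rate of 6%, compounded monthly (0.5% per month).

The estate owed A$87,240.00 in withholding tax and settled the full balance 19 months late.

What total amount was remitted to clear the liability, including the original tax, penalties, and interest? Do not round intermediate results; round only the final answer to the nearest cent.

A$111,178.53

Penalty (uncapped): 19 × 1% × A$87,240.00 = A$16,575.60; cap = 17.5% × A$87,240.00 = A$15,267.00 → penalty = A$15,267.00
Interest: A$87,240.00 × ((1 + 0.005)^19 − 1) = A$87,240.00 × 0.0993986… = A$8,671.5325…
Total = A$87,240.00 + A$15,267.0000 + A$8,671.5325… = A$111,178.53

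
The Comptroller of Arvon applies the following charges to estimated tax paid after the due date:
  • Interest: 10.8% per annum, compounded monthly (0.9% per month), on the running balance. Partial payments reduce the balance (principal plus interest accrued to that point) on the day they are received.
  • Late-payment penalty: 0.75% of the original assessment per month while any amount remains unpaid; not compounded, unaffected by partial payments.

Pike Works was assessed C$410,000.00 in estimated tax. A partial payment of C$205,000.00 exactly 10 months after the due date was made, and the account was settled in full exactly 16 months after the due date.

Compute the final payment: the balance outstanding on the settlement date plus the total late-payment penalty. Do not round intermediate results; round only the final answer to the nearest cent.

Balance at month 10: C$410,000.0000 × (1 + 0.009)^10 = C$448,430.8878…
After C$205,000.00 payment: C$448,430.8878… − C$205,000.00 = C$243,430.8878…
Balance at month 16: C$243,430.8878… × (1 + 0.009)^6 = C$256,875.4976…
Penalty: 16 × 0.75% × C$410,000.00 = C$49,200.00
Final settlement = outstanding balance + penalty = C$256,875.4976… + C$49,200.00 = C$306,075.50

C$306,075.50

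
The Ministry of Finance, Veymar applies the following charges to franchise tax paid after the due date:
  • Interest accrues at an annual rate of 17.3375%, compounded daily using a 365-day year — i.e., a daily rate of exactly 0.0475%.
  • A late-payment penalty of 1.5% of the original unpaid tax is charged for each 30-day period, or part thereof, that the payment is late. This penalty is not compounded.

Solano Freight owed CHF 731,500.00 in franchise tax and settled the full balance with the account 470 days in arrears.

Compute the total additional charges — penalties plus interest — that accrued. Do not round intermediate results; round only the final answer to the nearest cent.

CHF 358,483.87

Penalty periods: ⌈470/30⌉ = 16; penalty = 16 × 1.5% × CHF 731,500.00 = CHF 175,560.00
Interest: CHF 731,500.00 × ((1 + 0.000475)^470 − 1) = CHF 731,500.00 × 0.25006681… = CHF 182,923.8688…
Penalties + interest = CHF 175,560.0000 + CHF 182,923.8688… = CHF 358,483.87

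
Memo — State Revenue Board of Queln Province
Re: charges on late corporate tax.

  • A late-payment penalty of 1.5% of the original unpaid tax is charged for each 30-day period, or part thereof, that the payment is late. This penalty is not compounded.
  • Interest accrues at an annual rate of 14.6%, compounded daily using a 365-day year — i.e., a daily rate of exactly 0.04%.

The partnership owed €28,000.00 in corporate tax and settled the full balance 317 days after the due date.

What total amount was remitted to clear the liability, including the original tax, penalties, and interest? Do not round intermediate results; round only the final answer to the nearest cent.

€36,404.51

Penalty periods: ⌈317/30⌉ = 11; penalty = 11 × 1.5% × €28,000.00 = €4,620.00
Interest: €28,000.00 × ((1 + 0.0004)^317 − 1) = €28,000.00 × 0.13516118… = €3,784.5129…
Total = €28,000.00 + €4,620.0000 + €3,784.5129… = €36,404.51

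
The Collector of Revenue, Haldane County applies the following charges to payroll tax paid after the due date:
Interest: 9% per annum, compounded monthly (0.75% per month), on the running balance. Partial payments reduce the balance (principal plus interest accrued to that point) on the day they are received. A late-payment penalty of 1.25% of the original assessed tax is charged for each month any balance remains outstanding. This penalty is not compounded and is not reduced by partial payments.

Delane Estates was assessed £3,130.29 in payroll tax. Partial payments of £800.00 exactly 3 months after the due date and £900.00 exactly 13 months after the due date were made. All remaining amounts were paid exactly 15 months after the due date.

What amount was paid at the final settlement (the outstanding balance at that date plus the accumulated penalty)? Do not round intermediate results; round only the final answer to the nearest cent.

£2,299.88

Balance at month 3: £3,130.2900 × (1 + 0.0075)^3 = £3,201.2511…
After £800.00 payment: £3,201.2511… − £800.00 = £2,401.2511…
Balance at month 13: £2,401.2511… × (1 + 0.0075)^10 = £2,587.5463…
After £900.00 payment: £2,587.5463… − £900.00 = £1,687.5463…
Balance at month 15: £1,687.5463… × (1 + 0.0075)^2 = £1,712.9544…
Penalty: 15 × 1.25% × £3,130.29 = £586.93…
Final settlement = outstanding balance + penalty = £1,712.9544… + £586.93… = £2,299.88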